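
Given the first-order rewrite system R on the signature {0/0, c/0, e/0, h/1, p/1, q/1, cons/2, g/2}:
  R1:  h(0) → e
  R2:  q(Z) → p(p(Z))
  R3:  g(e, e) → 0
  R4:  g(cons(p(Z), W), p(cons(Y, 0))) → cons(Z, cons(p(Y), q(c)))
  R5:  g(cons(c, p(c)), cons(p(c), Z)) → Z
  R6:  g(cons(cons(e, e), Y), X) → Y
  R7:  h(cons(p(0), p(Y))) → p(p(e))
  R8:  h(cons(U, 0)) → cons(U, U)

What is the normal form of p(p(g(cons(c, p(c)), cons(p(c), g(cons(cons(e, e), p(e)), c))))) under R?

1. p(p(g(cons(c, p(c)), cons(p(c), g(cons(cons(e, e), p(e)), c)))))  →  p(p(g(cons(cons(e, e), p(e)), c)))   [R5 at 1.1]
2. p(p(g(cons(cons(e, e), p(e)), c)))  →  p(p(p(e)))   [R6 at 1.1]

p(p(p(e)))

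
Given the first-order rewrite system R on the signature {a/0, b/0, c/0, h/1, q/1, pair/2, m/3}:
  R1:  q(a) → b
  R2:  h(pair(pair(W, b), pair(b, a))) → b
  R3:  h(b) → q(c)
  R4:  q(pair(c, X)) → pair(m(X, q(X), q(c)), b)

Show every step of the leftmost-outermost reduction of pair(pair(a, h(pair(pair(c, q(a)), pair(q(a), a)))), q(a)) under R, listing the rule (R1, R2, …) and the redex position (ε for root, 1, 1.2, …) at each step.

1. pair(pair(a, h(pair(pair(c, q(a)), pair(q(a), a)))), q(a))  →  pair(pair(a, h(pair(pair(c, b), pair(q(a), a)))), q(a))   [R1 at 1.2.1.1.2]
2. pair(pair(a, h(pair(pair(c, b), pair(q(a), a)))), q(a))  →  pair(pair(a, h(pair(pair(c, b), pair(b, a)))), q(a))   [R1 at 1.2.1.2.1]
3. pair(pair(a, h(pair(pair(c, b), pair(b, a)))), q(a))  →  pair(pair(a, b), q(a))   [R2 at 1.2]
4. pair(pair(a, b), q(a))  →  pair(pair(a, b), b)   [R1 at 2]

pair(pair(a, b), b)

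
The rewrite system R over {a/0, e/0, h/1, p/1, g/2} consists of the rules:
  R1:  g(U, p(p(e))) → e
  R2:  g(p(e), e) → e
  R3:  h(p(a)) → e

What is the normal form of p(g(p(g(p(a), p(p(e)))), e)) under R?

p(e)

1. p(g(p(g(p(a), p(p(e)))), e))  →  p(g(p(e), e))   [R1 at 1.1.1]
2. p(g(p(e), e))  →  p(e)   [R2 at 1]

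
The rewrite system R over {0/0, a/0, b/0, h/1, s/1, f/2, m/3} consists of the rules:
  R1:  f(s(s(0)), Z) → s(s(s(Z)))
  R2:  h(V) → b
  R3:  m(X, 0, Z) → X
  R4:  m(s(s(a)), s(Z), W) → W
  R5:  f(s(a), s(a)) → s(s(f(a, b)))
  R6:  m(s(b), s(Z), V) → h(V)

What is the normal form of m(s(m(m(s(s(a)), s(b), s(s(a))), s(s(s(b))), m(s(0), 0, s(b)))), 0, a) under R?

1. m(s(m(m(s(s(a)), s(b), s(s(a))), s(s(s(b))), m(s(0), 0, s(b)))), 0, a)  →  s(m(m(s(s(a)), s(b), s(s(a))), s(s(s(b))), m(s(0), 0, s(b))))   [R3 at ε]
2. s(m(m(s(s(a)), s(b), s(s(a))), s(s(s(b))), m(s(0), 0, s(b))))  →  s(m(s(s(a)), s(s(s(b))), m(s(0), 0, s(b))))   [R4 at 1.1]
3. s(m(s(s(a)), s(s(s(b))), m(s(0), 0, s(b))))  →  s(m(s(0), 0, s(b)))   [R4 at 1]
4. s(m(s(0), 0, s(b)))  →  s(s(0))   [R3 at 1]

s(s(0))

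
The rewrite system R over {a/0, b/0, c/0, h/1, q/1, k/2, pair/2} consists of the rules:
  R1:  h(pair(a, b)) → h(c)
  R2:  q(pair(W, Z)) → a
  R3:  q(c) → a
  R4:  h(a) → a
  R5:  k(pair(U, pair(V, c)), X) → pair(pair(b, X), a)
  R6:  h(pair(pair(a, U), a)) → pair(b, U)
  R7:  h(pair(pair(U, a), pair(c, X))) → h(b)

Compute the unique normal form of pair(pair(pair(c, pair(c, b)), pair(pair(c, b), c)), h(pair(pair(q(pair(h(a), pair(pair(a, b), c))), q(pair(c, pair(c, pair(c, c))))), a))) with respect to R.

pair(pair(pair(c, pair(c, b)), pair(pair(c, b), c)), pair(b, a))

1. pair(pair(pair(c, pair(c, b)), pair(pair(c, b), c)), h(pair(pair(q(pair(h(a), pair(pair(a, b), c))), q(pair(c, pair(c, pair(c, c))))), a)))  →  pair(pair(pair(c, pair(c, b)), pair(pair(c, b), c)), h(pair(pair(a, q(pair(c, pair(c, pair(c, c))))), a)))   [R2 at 2.1.1.1]
2. pair(pair(pair(c, pair(c, b)), pair(pair(c, b), c)), h(pair(pair(a, q(pair(c, pair(c, pair(c, c))))), a)))  →  pair(pair(pair(c, pair(c, b)), pair(pair(c, b), c)), pair(b, q(pair(c, pair(c, pair(c, c))))))   [R6 at 2]
3. pair(pair(pair(c, pair(c, b)), pair(pair(c, b), c)), pair(b, q(pair(c, pair(c, pair(c, c))))))  →  pair(pair(pair(c, pair(c, b)), pair(pair(c, b), c)), pair(b, a))   [R2 at 2.2]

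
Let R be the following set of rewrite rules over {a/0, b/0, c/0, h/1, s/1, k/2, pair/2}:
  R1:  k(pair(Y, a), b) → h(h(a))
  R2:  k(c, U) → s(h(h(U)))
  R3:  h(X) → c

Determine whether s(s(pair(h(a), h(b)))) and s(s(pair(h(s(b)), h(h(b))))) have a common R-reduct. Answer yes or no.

Reduce t₁ = s(s(pair(h(a), h(b)))):
1. s(s(pair(h(a), h(b))))  →  s(s(pair(c, h(b))))   [R3 at 1.1.1]
2. s(s(pair(c, h(b))))  →  s(s(pair(c, c)))   [R3 at 1.1.2]

Reduce t₂ = s(s(pair(h(s(b)), h(h(b))))):
1. s(s(pair(h(s(b)), h(h(b)))))  →  s(s(pair(c, h(h(b)))))   [R3 at 1.1.1]
2. s(s(pair(c, h(h(b)))))  →  s(s(pair(c, c)))   [R3 at 1.1.2]

yes — NF(t₁) = s(s(pair(c, c))), NF(t₂) = s(s(pair(c, c)))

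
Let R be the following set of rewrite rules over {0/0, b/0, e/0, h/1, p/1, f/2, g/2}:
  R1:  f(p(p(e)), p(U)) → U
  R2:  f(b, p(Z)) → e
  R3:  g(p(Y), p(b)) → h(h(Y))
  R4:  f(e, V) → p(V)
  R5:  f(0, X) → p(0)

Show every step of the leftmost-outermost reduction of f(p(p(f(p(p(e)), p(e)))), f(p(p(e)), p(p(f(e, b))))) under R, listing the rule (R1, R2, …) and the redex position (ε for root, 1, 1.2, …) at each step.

p(b)

1. f(p(p(f(p(p(e)), p(e)))), f(p(p(e)), p(p(f(e, b)))))  →  f(p(p(e)), f(p(p(e)), p(p(f(e, b)))))   [R1 at 1.1.1]
2. f(p(p(e)), f(p(p(e)), p(p(f(e, b)))))  →  f(p(p(e)), p(f(e, b)))   [R1 at 2]
3. f(p(p(e)), p(f(e, b)))  →  f(e, b)   [R1 at ε]
4. f(e, b)  →  p(b)   [R4 at ε]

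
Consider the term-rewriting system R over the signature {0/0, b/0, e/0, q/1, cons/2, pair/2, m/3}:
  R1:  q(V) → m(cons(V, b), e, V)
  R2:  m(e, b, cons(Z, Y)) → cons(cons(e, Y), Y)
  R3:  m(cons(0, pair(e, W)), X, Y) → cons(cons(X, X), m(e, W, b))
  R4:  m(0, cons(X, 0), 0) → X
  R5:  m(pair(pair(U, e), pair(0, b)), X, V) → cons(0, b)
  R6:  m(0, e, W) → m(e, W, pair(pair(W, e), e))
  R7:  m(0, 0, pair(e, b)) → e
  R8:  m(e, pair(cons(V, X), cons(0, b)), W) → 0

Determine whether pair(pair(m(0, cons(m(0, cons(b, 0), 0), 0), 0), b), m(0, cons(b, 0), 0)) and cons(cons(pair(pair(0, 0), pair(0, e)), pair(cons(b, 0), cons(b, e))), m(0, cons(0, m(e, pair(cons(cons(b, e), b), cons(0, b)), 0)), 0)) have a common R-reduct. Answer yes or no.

no — NF(t₁) = pair(pair(b, b), b), NF(t₂) = cons(cons(pair(pair(0, 0), pair(0, e)), pair(cons(b, 0), cons(b, e))), 0)

Reduce t₁ = pair(pair(m(0, cons(m(0, cons(b, 0), 0), 0), 0), b), m(0, cons(b, 0), 0)):
1. pair(pair(m(0, cons(m(0, cons(b, 0), 0), 0), 0), b), m(0, cons(b, 0), 0))  →  pair(pair(m(0, cons(b, 0), 0), b), m(0, cons(b, 0), 0))   [R4 at 1.1]
2. pair(pair(m(0, cons(b, 0), 0), b), m(0, cons(b, 0), 0))  →  pair(pair(b, b), m(0, cons(b, 0), 0))   [R4 at 1.1]
3. pair(pair(b, b), m(0, cons(b, 0), 0))  →  pair(pair(b, b), b)   [R4 at 2]

Reduce t₂ = cons(cons(pair(pair(0, 0), pair(0, e)), pair(cons(b, 0), cons(b, e))), m(0, cons(0, m(e, pair(cons(cons(b, e), b), cons(0, b)), 0)), 0)):
1. cons(cons(pair(pair(0, 0), pair(0, e)), pair(cons(b, 0), cons(b, e))), m(0, cons(0, m(e, pair(cons(cons(b, e), b), cons(0, b)), 0)), 0))  →  cons(cons(pair(pair(0, 0), pair(0, e)), pair(cons(b, 0), cons(b, e))), m(0, cons(0, 0), 0))   [R8 at 2.2.2]
2. cons(cons(pair(pair(0, 0), pair(0, e)), pair(cons(b, 0), cons(b, e))), m(0, cons(0, 0), 0))  →  cons(cons(pair(pair(0, 0), pair(0, e)), pair(cons(b, 0), cons(b, e))), 0)   [R4 at 2]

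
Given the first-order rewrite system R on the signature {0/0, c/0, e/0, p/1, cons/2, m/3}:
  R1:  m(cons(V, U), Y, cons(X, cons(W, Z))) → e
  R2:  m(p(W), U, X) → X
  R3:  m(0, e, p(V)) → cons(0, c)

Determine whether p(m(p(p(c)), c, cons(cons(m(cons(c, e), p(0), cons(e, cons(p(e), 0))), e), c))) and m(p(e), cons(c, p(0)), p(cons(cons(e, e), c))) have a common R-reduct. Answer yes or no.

Reduce t₁ = p(m(p(p(c)), c, cons(cons(m(cons(c, e), p(0), cons(e, cons(p(e), 0))), e), c))):
1. p(m(p(p(c)), c, cons(cons(m(cons(c, e), p(0), cons(e, cons(p(e), 0))), e), c)))  →  p(cons(cons(m(cons(c, e), p(0), cons(e, cons(p(e), 0))), e), c))   [R2 at 1]
2. p(cons(cons(m(cons(c, e), p(0), cons(e, cons(p(e), 0))), e), c))  →  p(cons(cons(e, e), c))   [R1 at 1.1.1]

Reduce t₂ = m(p(e), cons(c, p(0)), p(cons(cons(e, e), c))):
1. m(p(e), cons(c, p(0)), p(cons(cons(e, e), c)))  →  p(cons(cons(e, e), c))   [R2 at ε]

yes — NF(t₁) = p(cons(cons(e, e), c)), NF(t₂) = p(cons(cons(e, e), c))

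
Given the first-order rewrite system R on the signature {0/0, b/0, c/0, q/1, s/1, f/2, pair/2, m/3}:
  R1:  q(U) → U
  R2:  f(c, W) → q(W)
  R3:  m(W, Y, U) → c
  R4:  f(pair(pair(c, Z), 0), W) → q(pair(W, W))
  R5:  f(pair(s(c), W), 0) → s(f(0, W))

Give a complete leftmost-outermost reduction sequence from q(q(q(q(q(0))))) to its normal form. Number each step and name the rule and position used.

1. q(q(q(q(q(0)))))  →  q(q(q(q(0))))   [R1 at ε]
2. q(q(q(q(0))))  →  q(q(q(0)))   [R1 at ε]
3. q(q(q(0)))  →  q(q(0))   [R1 at ε]
4. q(q(0))  →  q(0)   [R1 at ε]
5. q(0)  →  0   [R1 at ε]

0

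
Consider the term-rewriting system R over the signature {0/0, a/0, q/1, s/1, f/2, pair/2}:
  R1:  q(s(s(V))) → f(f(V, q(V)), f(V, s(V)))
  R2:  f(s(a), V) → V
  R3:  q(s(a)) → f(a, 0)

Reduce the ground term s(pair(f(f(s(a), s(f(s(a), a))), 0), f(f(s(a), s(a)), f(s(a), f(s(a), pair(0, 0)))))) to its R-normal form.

1. s(pair(f(f(s(a), s(f(s(a), a))), 0), f(f(s(a), s(a)), f(s(a), f(s(a), pair(0, 0))))))  →  s(pair(f(s(f(s(a), a)), 0), f(f(s(a), s(a)), f(s(a), f(s(a), pair(0, 0))))))   [R2 at 1.1.1]
2. s(pair(f(s(f(s(a), a)), 0), f(f(s(a), s(a)), f(s(a), f(s(a), pair(0, 0))))))  →  s(pair(f(s(a), 0), f(f(s(a), s(a)), f(s(a), f(s(a), pair(0, 0))))))   [R2 at 1.1.1.1]
3. s(pair(f(s(a), 0), f(f(s(a), s(a)), f(s(a), f(s(a), pair(0, 0))))))  →  s(pair(0, f(f(s(a), s(a)), f(s(a), f(s(a), pair(0, 0))))))   [R2 at 1.1]
4. s(pair(0, f(f(s(a), s(a)), f(s(a), f(s(a), pair(0, 0))))))  →  s(pair(0, f(s(a), f(s(a), f(s(a), pair(0, 0))))))   [R2 at 1.2.1]
5. s(pair(0, f(s(a), f(s(a), f(s(a), pair(0, 0))))))  →  s(pair(0, f(s(a), f(s(a), pair(0, 0)))))   [R2 at 1.2]
6. s(pair(0, f(s(a), f(s(a), pair(0, 0)))))  →  s(pair(0, f(s(a), pair(0, 0))))   [R2 at 1.2]
7. s(pair(0, f(s(a), pair(0, 0))))  →  s(pair(0, pair(0, 0)))   [R2 at 1.2]

s(pair(0, pair(0, 0)))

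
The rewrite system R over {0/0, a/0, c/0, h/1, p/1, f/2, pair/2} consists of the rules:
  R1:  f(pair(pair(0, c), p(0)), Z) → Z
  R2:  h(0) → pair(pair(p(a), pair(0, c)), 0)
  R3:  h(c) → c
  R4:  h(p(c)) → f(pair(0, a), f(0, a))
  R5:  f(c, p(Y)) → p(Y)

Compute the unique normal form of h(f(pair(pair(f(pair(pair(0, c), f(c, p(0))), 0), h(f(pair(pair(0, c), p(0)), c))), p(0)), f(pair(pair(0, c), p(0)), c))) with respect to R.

c

1. h(f(pair(pair(f(pair(pair(0, c), f(c, p(0))), 0), h(f(pair(pair(0, c), p(0)), c))), p(0)), f(pair(pair(0, c), p(0)), c)))  →  h(f(pair(pair(f(pair(pair(0, c), p(0)), 0), h(f(pair(pair(0, c), p(0)), c))), p(0)), f(pair(pair(0, c), p(0)), c)))   [R5 at 1.1.1.1.1.2]
2. h(f(pair(pair(f(pair(pair(0, c), p(0)), 0), h(f(pair(pair(0, c), p(0)), c))), p(0)), f(pair(pair(0, c), p(0)), c)))  →  h(f(pair(pair(0, h(f(pair(pair(0, c), p(0)), c))), p(0)), f(pair(pair(0, c), p(0)), c)))   [R1 at 1.1.1.1]
3. h(f(pair(pair(0, h(f(pair(pair(0, c), p(0)), c))), p(0)), f(pair(pair(0, c), p(0)), c)))  →  h(f(pair(pair(0, h(c)), p(0)), f(pair(pair(0, c), p(0)), c)))   [R1 at 1.1.1.2.1]
4. h(f(pair(pair(0, h(c)), p(0)), f(pair(pair(0, c), p(0)), c)))  →  h(f(pair(pair(0, c), p(0)), f(pair(pair(0, c), p(0)), c)))   [R3 at 1.1.1.2]
5. h(f(pair(pair(0, c), p(0)), f(pair(pair(0, c), p(0)), c)))  →  h(f(pair(pair(0, c), p(0)), c))   [R1 at 1]
6. h(f(pair(pair(0, c), p(0)), c))  →  h(c)   [R1 at 1]
7. h(c)  →  c   [R3 at ε]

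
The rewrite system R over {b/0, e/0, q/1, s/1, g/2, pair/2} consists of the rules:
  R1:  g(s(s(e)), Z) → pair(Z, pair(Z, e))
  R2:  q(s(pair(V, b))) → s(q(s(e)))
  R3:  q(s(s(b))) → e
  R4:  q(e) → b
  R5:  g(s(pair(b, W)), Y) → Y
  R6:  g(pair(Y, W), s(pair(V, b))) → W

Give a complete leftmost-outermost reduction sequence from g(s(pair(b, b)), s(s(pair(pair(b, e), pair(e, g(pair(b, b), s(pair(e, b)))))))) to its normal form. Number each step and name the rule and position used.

s(s(pair(pair(b, e), pair(e, b))))

1. g(s(pair(b, b)), s(s(pair(pair(b, e), pair(e, g(pair(b, b), s(pair(e, b))))))))  →  s(s(pair(pair(b, e), pair(e, g(pair(b, b), s(pair(e, b)))))))   [R5 at ε]
2. s(s(pair(pair(b, e), pair(e, g(pair(b, b), s(pair(e, b)))))))  →  s(s(pair(pair(b, e), pair(e, b))))   [R6 at 1.1.2.2]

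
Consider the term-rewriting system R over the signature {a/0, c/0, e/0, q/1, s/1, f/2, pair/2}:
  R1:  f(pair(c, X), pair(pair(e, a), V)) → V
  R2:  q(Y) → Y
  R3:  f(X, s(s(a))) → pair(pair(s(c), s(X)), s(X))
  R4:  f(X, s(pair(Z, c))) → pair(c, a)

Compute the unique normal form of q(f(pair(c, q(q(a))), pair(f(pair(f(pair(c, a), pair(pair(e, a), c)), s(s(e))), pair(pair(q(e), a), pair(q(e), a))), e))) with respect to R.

e

1. q(f(pair(c, q(q(a))), pair(f(pair(f(pair(c, a), pair(pair(e, a), c)), s(s(e))), pair(pair(q(e), a), pair(q(e), a))), e)))  →  f(pair(c, q(q(a))), pair(f(pair(f(pair(c, a), pair(pair(e, a), c)), s(s(e))), pair(pair(q(e), a), pair(q(e), a))), e))   [R2 at ε]
2. f(pair(c, q(q(a))), pair(f(pair(f(pair(c, a), pair(pair(e, a), c)), s(s(e))), pair(pair(q(e), a), pair(q(e), a))), e))  →  f(pair(c, q(a)), pair(f(pair(f(pair(c, a), pair(pair(e, a), c)), s(s(e))), pair(pair(q(e), a), pair(q(e), a))), e))   [R2 at 1.2]
3. f(pair(c, q(a)), pair(f(pair(f(pair(c, a), pair(pair(e, a), c)), s(s(e))), pair(pair(q(e), a), pair(q(e), a))), e))  →  f(pair(c, a), pair(f(pair(f(pair(c, a), pair(pair(e, a), c)), s(s(e))), pair(pair(q(e), a), pair(q(e), a))), e))   [R2 at 1.2]
4. f(pair(c, a), pair(f(pair(f(pair(c, a), pair(pair(e, a), c)), s(s(e))), pair(pair(q(e), a), pair(q(e), a))), e))  →  f(pair(c, a), pair(f(pair(c, s(s(e))), pair(pair(q(e), a), pair(q(e), a))), e))   [R1 at 2.1.1.1]
5. f(pair(c, a), pair(f(pair(c, s(s(e))), pair(pair(q(e), a), pair(q(e), a))), e))  →  f(pair(c, a), pair(f(pair(c, s(s(e))), pair(pair(e, a), pair(q(e), a))), e))   [R2 at 2.1.2.1.1]
6. f(pair(c, a), pair(f(pair(c, s(s(e))), pair(pair(e, a), pair(q(e), a))), e))  →  f(pair(c, a), pair(pair(q(e), a), e))   [R1 at 2.1]
7. f(pair(c, a), pair(pair(q(e), a), e))  →  f(pair(c, a), pair(pair(e, a), e))   [R2 at 2.1.1]
8. f(pair(c, a), pair(pair(e, a), e))  →  e   [R1 at ε]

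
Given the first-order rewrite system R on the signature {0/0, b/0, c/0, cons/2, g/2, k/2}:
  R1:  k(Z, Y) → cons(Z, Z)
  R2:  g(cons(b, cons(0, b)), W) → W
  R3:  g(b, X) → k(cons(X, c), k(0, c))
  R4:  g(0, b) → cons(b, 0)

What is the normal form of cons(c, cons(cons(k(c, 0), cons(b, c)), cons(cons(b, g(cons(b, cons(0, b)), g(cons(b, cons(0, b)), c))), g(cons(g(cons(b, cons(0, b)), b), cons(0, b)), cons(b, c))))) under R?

1. cons(c, cons(cons(k(c, 0), cons(b, c)), cons(cons(b, g(cons(b, cons(0, b)), g(cons(b, cons(0, b)), c))), g(cons(g(cons(b, cons(0, b)), b), cons(0, b)), cons(b, c)))))  →  cons(c, cons(cons(cons(c, c), cons(b, c)), cons(cons(b, g(cons(b, cons(0, b)), g(cons(b, cons(0, b)), c))), g(cons(g(cons(b, cons(0, b)), b), cons(0, b)), cons(b, c)))))   [R1 at 2.1.1]
2. cons(c, cons(cons(cons(c, c), cons(b, c)), cons(cons(b, g(cons(b, cons(0, b)), g(cons(b, cons(0, b)), c))), g(cons(g(cons(b, cons(0, b)), b), cons(0, b)), cons(b, c)))))  →  cons(c, cons(cons(cons(c, c), cons(b, c)), cons(cons(b, g(cons(b, cons(0, b)), c)), g(cons(g(cons(b, cons(0, b)), b), cons(0, b)), cons(b, c)))))   [R2 at 2.2.1.2]
3. cons(c, cons(cons(cons(c, c), cons(b, c)), cons(cons(b, g(cons(b, cons(0, b)), c)), g(cons(g(cons(b, cons(0, b)), b), cons(0, b)), cons(b, c)))))  →  cons(c, cons(cons(cons(c, c), cons(b, c)), cons(cons(b, c), g(cons(g(cons(b, cons(0, b)), b), cons(0, b)), cons(b, c)))))   [R2 at 2.2.1.2]
4. cons(c, cons(cons(cons(c, c), cons(b, c)), cons(cons(b, c), g(cons(g(cons(b, cons(0, b)), b), cons(0, b)), cons(b, c)))))  →  cons(c, cons(cons(cons(c, c), cons(b, c)), cons(cons(b, c), g(cons(b, cons(0, b)), cons(b, c)))))   [R2 at 2.2.2.1.1]
5. cons(c, cons(cons(cons(c, c), cons(b, c)), cons(cons(b, c), g(cons(b, cons(0, b)), cons(b, c)))))  →  cons(c, cons(cons(cons(c, c), cons(b, c)), cons(cons(b, c), cons(b, c))))   [R2 at 2.2.2]

cons(c, cons(cons(cons(c, c), cons(b, c)), cons(cons(b, c), cons(b, c))))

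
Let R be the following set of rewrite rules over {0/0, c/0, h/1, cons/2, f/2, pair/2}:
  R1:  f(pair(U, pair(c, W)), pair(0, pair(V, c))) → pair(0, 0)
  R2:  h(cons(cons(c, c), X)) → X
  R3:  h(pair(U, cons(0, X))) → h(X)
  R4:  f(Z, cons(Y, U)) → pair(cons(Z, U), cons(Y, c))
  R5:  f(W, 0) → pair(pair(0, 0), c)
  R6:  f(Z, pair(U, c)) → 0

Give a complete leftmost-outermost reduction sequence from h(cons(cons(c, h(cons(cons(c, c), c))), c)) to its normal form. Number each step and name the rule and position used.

c

1. h(cons(cons(c, h(cons(cons(c, c), c))), c))  →  h(cons(cons(c, c), c))   [R2 at 1.1.2]
2. h(cons(cons(c, c), c))  →  c   [R2 at ε]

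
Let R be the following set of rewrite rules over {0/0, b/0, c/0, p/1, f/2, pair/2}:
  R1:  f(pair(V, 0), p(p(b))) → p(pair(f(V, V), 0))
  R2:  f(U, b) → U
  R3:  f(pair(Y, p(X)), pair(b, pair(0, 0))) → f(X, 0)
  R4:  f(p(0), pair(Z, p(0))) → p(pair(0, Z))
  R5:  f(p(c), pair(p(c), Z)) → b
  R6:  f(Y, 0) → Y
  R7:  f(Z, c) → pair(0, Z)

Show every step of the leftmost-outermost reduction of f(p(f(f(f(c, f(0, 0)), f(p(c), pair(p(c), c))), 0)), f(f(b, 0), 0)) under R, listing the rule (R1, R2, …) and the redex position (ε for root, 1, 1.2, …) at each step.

p(c)

1. f(p(f(f(f(c, f(0, 0)), f(p(c), pair(p(c), c))), 0)), f(f(b, 0), 0))  →  f(p(f(f(c, f(0, 0)), f(p(c), pair(p(c), c)))), f(f(b, 0), 0))   [R6 at 1.1]
2. f(p(f(f(c, f(0, 0)), f(p(c), pair(p(c), c)))), f(f(b, 0), 0))  →  f(p(f(f(c, 0), f(p(c), pair(p(c), c)))), f(f(b, 0), 0))   [R6 at 1.1.1.2]
3. f(p(f(f(c, 0), f(p(c), pair(p(c), c)))), f(f(b, 0), 0))  →  f(p(f(c, f(p(c), pair(p(c), c)))), f(f(b, 0), 0))   [R6 at 1.1.1]
4. f(p(f(c, f(p(c), pair(p(c), c)))), f(f(b, 0), 0))  →  f(p(f(c, b)), f(f(b, 0), 0))   [R5 at 1.1.2]
5. f(p(f(c, b)), f(f(b, 0), 0))  →  f(p(c), f(f(b, 0), 0))   [R2 at 1.1]
6. f(p(c), f(f(b, 0), 0))  →  f(p(c), f(b, 0))   [R6 at 2]
7. f(p(c), f(b, 0))  →  f(p(c), b)   [R6 at 2]
8. f(p(c), b)  →  p(c)   [R2 at ε]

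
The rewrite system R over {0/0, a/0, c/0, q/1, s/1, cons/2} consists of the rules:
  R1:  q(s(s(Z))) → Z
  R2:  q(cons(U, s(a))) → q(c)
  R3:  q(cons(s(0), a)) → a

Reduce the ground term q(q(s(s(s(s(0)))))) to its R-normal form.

1. q(q(s(s(s(s(0))))))  →  q(s(s(0)))   [R1 at 1]
2. q(s(s(0)))  →  0   [R1 at ε]

0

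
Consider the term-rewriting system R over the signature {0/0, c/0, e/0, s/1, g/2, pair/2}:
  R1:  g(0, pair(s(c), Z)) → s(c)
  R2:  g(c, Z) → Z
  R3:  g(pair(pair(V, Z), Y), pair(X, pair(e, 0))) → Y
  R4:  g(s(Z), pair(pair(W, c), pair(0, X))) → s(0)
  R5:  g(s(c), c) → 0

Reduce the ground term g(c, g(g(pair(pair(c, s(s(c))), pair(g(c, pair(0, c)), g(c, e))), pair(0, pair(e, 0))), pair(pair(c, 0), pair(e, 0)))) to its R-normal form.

e

1. g(c, g(g(pair(pair(c, s(s(c))), pair(g(c, pair(0, c)), g(c, e))), pair(0, pair(e, 0))), pair(pair(c, 0), pair(e, 0))))  →  g(g(pair(pair(c, s(s(c))), pair(g(c, pair(0, c)), g(c, e))), pair(0, pair(e, 0))), pair(pair(c, 0), pair(e, 0)))   [R2 at ε]
2. g(g(pair(pair(c, s(s(c))), pair(g(c, pair(0, c)), g(c, e))), pair(0, pair(e, 0))), pair(pair(c, 0), pair(e, 0)))  →  g(pair(g(c, pair(0, c)), g(c, e)), pair(pair(c, 0), pair(e, 0)))   [R3 at 1]
3. g(pair(g(c, pair(0, c)), g(c, e)), pair(pair(c, 0), pair(e, 0)))  →  g(pair(pair(0, c), g(c, e)), pair(pair(c, 0), pair(e, 0)))   [R2 at 1.1]
4. g(pair(pair(0, c), g(c, e)), pair(pair(c, 0), pair(e, 0)))  →  g(c, e)   [R3 at ε]
5. g(c, e)  →  e   [R2 at ε]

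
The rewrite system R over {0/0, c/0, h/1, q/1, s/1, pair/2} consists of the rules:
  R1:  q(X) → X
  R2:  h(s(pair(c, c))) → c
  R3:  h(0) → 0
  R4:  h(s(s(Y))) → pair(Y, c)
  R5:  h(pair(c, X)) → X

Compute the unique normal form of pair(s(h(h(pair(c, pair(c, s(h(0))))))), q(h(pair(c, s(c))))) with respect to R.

pair(s(s(0)), s(c))

1. pair(s(h(h(pair(c, pair(c, s(h(0))))))), q(h(pair(c, s(c)))))  →  pair(s(h(pair(c, s(h(0))))), q(h(pair(c, s(c)))))   [R5 at 1.1.1]
2. pair(s(h(pair(c, s(h(0))))), q(h(pair(c, s(c)))))  →  pair(s(s(h(0))), q(h(pair(c, s(c)))))   [R5 at 1.1]
3. pair(s(s(h(0))), q(h(pair(c, s(c)))))  →  pair(s(s(0)), q(h(pair(c, s(c)))))   [R3 at 1.1.1]
4. pair(s(s(0)), q(h(pair(c, s(c)))))  →  pair(s(s(0)), h(pair(c, s(c))))   [R1 at 2]
5. pair(s(s(0)), h(pair(c, s(c))))  →  pair(s(s(0)), s(c))   [R5 at 2]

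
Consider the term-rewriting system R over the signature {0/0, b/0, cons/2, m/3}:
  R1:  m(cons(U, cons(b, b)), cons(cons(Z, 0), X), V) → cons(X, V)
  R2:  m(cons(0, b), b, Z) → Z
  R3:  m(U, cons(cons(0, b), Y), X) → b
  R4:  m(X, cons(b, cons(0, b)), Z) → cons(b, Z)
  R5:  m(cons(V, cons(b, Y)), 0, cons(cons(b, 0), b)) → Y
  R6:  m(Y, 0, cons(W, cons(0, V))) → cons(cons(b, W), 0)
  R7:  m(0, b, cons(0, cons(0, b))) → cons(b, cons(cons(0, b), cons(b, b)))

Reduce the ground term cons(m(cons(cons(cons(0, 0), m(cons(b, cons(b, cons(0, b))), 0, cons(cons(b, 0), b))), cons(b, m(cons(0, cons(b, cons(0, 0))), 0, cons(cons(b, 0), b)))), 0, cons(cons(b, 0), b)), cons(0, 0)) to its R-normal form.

1. cons(m(cons(cons(cons(0, 0), m(cons(b, cons(b, cons(0, b))), 0, cons(cons(b, 0), b))), cons(b, m(cons(0, cons(b, cons(0, 0))), 0, cons(cons(b, 0), b)))), 0, cons(cons(b, 0), b)), cons(0, 0))  →  cons(m(cons(0, cons(b, cons(0, 0))), 0, cons(cons(b, 0), b)), cons(0, 0))   [R5 at 1]
2. cons(m(cons(0, cons(b, cons(0, 0))), 0, cons(cons(b, 0), b)), cons(0, 0))  →  cons(cons(0, 0), cons(0, 0))   [R5 at 1]

cons(cons(0, 0), cons(0, 0))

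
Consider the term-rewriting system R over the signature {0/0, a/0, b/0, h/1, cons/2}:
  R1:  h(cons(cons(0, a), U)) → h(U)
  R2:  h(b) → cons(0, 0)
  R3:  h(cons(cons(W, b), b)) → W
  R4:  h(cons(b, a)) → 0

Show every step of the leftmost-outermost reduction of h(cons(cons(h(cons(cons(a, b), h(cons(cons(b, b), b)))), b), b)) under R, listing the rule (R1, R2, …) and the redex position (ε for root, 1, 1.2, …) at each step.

1. h(cons(cons(h(cons(cons(a, b), h(cons(cons(b, b), b)))), b), b))  →  h(cons(cons(a, b), h(cons(cons(b, b), b))))   [R3 at ε]
2. h(cons(cons(a, b), h(cons(cons(b, b), b))))  →  h(cons(cons(a, b), b))   [R3 at 1.2]
3. h(cons(cons(a, b), b))  →  a   [R3 at ε]

a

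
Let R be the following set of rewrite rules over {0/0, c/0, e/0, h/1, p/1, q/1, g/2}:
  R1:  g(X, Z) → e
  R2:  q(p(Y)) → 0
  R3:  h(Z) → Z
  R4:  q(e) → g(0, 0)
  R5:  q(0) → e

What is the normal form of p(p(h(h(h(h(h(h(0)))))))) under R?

p(p(0))

1. p(p(h(h(h(h(h(h(0))))))))  →  p(p(h(h(h(h(h(0)))))))   [R3 at 1.1]
2. p(p(h(h(h(h(h(0)))))))  →  p(p(h(h(h(h(0))))))   [R3 at 1.1]
3. p(p(h(h(h(h(0))))))  →  p(p(h(h(h(0)))))   [R3 at 1.1]
4. p(p(h(h(h(0)))))  →  p(p(h(h(0))))   [R3 at 1.1]
5. p(p(h(h(0))))  →  p(p(h(0)))   [R3 at 1.1]
6. p(p(h(0)))  →  p(p(0))   [R3 at 1.1]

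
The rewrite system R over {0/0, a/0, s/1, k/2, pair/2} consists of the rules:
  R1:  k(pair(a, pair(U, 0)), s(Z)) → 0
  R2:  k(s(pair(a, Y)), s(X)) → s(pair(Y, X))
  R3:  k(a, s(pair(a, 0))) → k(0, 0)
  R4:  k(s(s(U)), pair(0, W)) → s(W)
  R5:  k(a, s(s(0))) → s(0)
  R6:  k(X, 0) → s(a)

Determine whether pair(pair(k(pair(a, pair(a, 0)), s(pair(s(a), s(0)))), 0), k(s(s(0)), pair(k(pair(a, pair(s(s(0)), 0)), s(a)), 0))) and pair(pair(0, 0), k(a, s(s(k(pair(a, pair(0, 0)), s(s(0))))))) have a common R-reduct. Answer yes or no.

yes — NF(t₁) = pair(pair(0, 0), s(0)), NF(t₂) = pair(pair(0, 0), s(0))

Reduce t₁ = pair(pair(k(pair(a, pair(a, 0)), s(pair(s(a), s(0)))), 0), k(s(s(0)), pair(k(pair(a, pair(s(s(0)), 0)), s(a)), 0))):
1. pair(pair(k(pair(a, pair(a, 0)), s(pair(s(a), s(0)))), 0), k(s(s(0)), pair(k(pair(a, pair(s(s(0)), 0)), s(a)), 0)))  →  pair(pair(0, 0), k(s(s(0)), pair(k(pair(a, pair(s(s(0)), 0)), s(a)), 0)))   [R1 at 1.1]
2. pair(pair(0, 0), k(s(s(0)), pair(k(pair(a, pair(s(s(0)), 0)), s(a)), 0)))  →  pair(pair(0, 0), k(s(s(0)), pair(0, 0)))   [R1 at 2.2.1]
3. pair(pair(0, 0), k(s(s(0)), pair(0, 0)))  →  pair(pair(0, 0), s(0))   [R4 at 2]

Reduce t₂ = pair(pair(0, 0), k(a, s(s(k(pair(a, pair(0, 0)), s(s(0))))))):
1. pair(pair(0, 0), k(a, s(s(k(pair(a, pair(0, 0)), s(s(0)))))))  →  pair(pair(0, 0), k(a, s(s(0))))   [R1 at 2.2.1.1]
2. pair(pair(0, 0), k(a, s(s(0))))  →  pair(pair(0, 0), s(0))   [R5 at 2]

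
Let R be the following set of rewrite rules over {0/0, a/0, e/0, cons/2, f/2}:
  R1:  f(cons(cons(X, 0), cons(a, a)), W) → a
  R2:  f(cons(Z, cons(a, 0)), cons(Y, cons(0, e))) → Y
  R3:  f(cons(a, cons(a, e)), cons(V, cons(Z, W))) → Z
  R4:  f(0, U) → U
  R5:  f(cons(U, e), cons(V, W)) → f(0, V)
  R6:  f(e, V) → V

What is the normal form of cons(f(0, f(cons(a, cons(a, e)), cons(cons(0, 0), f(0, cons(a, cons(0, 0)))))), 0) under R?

1. cons(f(0, f(cons(a, cons(a, e)), cons(cons(0, 0), f(0, cons(a, cons(0, 0)))))), 0)  →  cons(f(cons(a, cons(a, e)), cons(cons(0, 0), f(0, cons(a, cons(0, 0))))), 0)   [R4 at 1]
2. cons(f(cons(a, cons(a, e)), cons(cons(0, 0), f(0, cons(a, cons(0, 0))))), 0)  →  cons(f(cons(a, cons(a, e)), cons(cons(0, 0), cons(a, cons(0, 0)))), 0)   [R4 at 1.2.2]
3. cons(f(cons(a, cons(a, e)), cons(cons(0, 0), cons(a, cons(0, 0)))), 0)  →  cons(a, 0)   [R3 at 1]

cons(a, 0)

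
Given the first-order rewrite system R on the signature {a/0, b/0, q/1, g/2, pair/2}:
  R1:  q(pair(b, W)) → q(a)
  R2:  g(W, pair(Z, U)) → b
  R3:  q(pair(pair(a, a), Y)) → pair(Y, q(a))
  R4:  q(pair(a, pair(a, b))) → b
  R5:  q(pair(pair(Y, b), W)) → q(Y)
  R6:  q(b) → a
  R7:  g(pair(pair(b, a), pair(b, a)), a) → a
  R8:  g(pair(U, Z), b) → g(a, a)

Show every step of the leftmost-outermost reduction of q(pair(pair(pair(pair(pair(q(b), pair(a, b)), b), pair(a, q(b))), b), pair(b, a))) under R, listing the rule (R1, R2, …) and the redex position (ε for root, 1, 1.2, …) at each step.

b

1. q(pair(pair(pair(pair(pair(q(b), pair(a, b)), b), pair(a, q(b))), b), pair(b, a)))  →  q(pair(pair(pair(q(b), pair(a, b)), b), pair(a, q(b))))   [R5 at ε]
2. q(pair(pair(pair(q(b), pair(a, b)), b), pair(a, q(b))))  →  q(pair(q(b), pair(a, b)))   [R5 at ε]
3. q(pair(q(b), pair(a, b)))  →  q(pair(a, pair(a, b)))   [R6 at 1.1]
4. q(pair(a, pair(a, b)))  →  b   [R4 at ε]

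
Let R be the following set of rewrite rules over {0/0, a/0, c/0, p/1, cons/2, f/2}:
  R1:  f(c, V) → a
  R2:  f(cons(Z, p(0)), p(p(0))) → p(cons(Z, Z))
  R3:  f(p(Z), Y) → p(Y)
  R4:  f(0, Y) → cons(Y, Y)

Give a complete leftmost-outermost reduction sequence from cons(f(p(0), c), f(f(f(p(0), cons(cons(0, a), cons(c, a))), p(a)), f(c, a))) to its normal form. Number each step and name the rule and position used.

1. cons(f(p(0), c), f(f(f(p(0), cons(cons(0, a), cons(c, a))), p(a)), f(c, a)))  →  cons(p(c), f(f(f(p(0), cons(cons(0, a), cons(c, a))), p(a)), f(c, a)))   [R3 at 1]
2. cons(p(c), f(f(f(p(0), cons(cons(0, a), cons(c, a))), p(a)), f(c, a)))  →  cons(p(c), f(f(p(cons(cons(0, a), cons(c, a))), p(a)), f(c, a)))   [R3 at 2.1.1]
3. cons(p(c), f(f(p(cons(cons(0, a), cons(c, a))), p(a)), f(c, a)))  →  cons(p(c), f(p(p(a)), f(c, a)))   [R3 at 2.1]
4. cons(p(c), f(p(p(a)), f(c, a)))  →  cons(p(c), p(f(c, a)))   [R3 at 2]
5. cons(p(c), p(f(c, a)))  →  cons(p(c), p(a))   [R1 at 2.1]

cons(p(c), p(a))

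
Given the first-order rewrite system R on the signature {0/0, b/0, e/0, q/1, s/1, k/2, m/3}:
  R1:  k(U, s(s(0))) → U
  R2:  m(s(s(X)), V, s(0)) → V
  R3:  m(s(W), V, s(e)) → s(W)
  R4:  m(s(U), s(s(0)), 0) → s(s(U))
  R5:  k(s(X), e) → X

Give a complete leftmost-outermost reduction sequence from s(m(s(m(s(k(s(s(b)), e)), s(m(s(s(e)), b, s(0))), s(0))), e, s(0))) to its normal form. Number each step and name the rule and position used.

s(e)

1. s(m(s(m(s(k(s(s(b)), e)), s(m(s(s(e)), b, s(0))), s(0))), e, s(0)))  →  s(m(s(m(s(s(b)), s(m(s(s(e)), b, s(0))), s(0))), e, s(0)))   [R5 at 1.1.1.1.1]
2. s(m(s(m(s(s(b)), s(m(s(s(e)), b, s(0))), s(0))), e, s(0)))  →  s(m(s(s(m(s(s(e)), b, s(0)))), e, s(0)))   [R2 at 1.1.1]
3. s(m(s(s(m(s(s(e)), b, s(0)))), e, s(0)))  →  s(e)   [R2 at 1]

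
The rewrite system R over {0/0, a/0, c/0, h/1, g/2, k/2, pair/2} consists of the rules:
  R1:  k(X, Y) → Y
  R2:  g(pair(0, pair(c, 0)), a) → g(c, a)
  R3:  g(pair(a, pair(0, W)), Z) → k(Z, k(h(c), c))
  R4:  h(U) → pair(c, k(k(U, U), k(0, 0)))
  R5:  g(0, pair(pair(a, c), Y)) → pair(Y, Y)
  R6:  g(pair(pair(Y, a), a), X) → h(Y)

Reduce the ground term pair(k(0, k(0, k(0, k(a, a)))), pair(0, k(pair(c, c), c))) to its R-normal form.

pair(a, pair(0, c))

1. pair(k(0, k(0, k(0, k(a, a)))), pair(0, k(pair(c, c), c)))  →  pair(k(0, k(0, k(a, a))), pair(0, k(pair(c, c), c)))   [R1 at 1]
2. pair(k(0, k(0, k(a, a))), pair(0, k(pair(c, c), c)))  →  pair(k(0, k(a, a)), pair(0, k(pair(c, c), c)))   [R1 at 1]
3. pair(k(0, k(a, a)), pair(0, k(pair(c, c), c)))  →  pair(k(a, a), pair(0, k(pair(c, c), c)))   [R1 at 1]
4. pair(k(a, a), pair(0, k(pair(c, c), c)))  →  pair(a, pair(0, k(pair(c, c), c)))   [R1 at 1]
5. pair(a, pair(0, k(pair(c, c), c)))  →  pair(a, pair(0, c))   [R1 at 2.2]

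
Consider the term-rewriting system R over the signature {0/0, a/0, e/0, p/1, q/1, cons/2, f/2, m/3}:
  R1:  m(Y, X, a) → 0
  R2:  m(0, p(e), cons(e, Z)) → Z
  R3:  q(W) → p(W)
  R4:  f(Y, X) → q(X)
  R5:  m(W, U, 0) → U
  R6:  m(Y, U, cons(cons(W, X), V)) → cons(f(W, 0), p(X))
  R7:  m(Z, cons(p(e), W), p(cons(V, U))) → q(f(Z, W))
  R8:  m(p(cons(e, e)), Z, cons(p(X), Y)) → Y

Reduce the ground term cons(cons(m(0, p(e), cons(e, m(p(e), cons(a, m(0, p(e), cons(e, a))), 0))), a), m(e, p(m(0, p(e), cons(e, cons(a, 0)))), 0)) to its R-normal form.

1. cons(cons(m(0, p(e), cons(e, m(p(e), cons(a, m(0, p(e), cons(e, a))), 0))), a), m(e, p(m(0, p(e), cons(e, cons(a, 0)))), 0))  →  cons(cons(m(p(e), cons(a, m(0, p(e), cons(e, a))), 0), a), m(e, p(m(0, p(e), cons(e, cons(a, 0)))), 0))   [R2 at 1.1]
2. cons(cons(m(p(e), cons(a, m(0, p(e), cons(e, a))), 0), a), m(e, p(m(0, p(e), cons(e, cons(a, 0)))), 0))  →  cons(cons(cons(a, m(0, p(e), cons(e, a))), a), m(e, p(m(0, p(e), cons(e, cons(a, 0)))), 0))   [R5 at 1.1]
3. cons(cons(cons(a, m(0, p(e), cons(e, a))), a), m(e, p(m(0, p(e), cons(e, cons(a, 0)))), 0))  →  cons(cons(cons(a, a), a), m(e, p(m(0, p(e), cons(e, cons(a, 0)))), 0))   [R2 at 1.1.2]
4. cons(cons(cons(a, a), a), m(e, p(m(0, p(e), cons(e, cons(a, 0)))), 0))  →  cons(cons(cons(a, a), a), p(m(0, p(e), cons(e, cons(a, 0)))))   [R5 at 2]
5. cons(cons(cons(a, a), a), p(m(0, p(e), cons(e, cons(a, 0)))))  →  cons(cons(cons(a, a), a), p(cons(a, 0)))   [R2 at 2.1]

cons(cons(cons(a, a), a), p(cons(a, 0)))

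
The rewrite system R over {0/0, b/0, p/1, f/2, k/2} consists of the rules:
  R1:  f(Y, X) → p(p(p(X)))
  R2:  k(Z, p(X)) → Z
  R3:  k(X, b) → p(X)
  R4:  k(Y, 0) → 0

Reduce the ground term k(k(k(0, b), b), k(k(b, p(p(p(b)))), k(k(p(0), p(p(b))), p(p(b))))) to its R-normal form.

1. k(k(k(0, b), b), k(k(b, p(p(p(b)))), k(k(p(0), p(p(b))), p(p(b)))))  →  k(p(k(0, b)), k(k(b, p(p(p(b)))), k(k(p(0), p(p(b))), p(p(b)))))   [R3 at 1]
2. k(p(k(0, b)), k(k(b, p(p(p(b)))), k(k(p(0), p(p(b))), p(p(b)))))  →  k(p(p(0)), k(k(b, p(p(p(b)))), k(k(p(0), p(p(b))), p(p(b)))))   [R3 at 1.1]
3. k(p(p(0)), k(k(b, p(p(p(b)))), k(k(p(0), p(p(b))), p(p(b)))))  →  k(p(p(0)), k(b, k(k(p(0), p(p(b))), p(p(b)))))   [R2 at 2.1]
4. k(p(p(0)), k(b, k(k(p(0), p(p(b))), p(p(b)))))  →  k(p(p(0)), k(b, k(p(0), p(p(b)))))   [R2 at 2.2]
5. k(p(p(0)), k(b, k(p(0), p(p(b)))))  →  k(p(p(0)), k(b, p(0)))   [R2 at 2.2]
6. k(p(p(0)), k(b, p(0)))  →  k(p(p(0)), b)   [R2 at 2]
7. k(p(p(0)), b)  →  p(p(p(0)))   [R3 at ε]

p(p(p(0)))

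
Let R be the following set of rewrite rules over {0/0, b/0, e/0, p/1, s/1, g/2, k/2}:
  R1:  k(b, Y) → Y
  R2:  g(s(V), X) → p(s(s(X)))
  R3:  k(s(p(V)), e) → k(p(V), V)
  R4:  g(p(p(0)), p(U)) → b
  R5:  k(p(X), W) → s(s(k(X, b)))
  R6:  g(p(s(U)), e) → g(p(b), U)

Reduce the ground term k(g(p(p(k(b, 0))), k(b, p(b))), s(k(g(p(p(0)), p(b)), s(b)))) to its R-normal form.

s(s(b))

1. k(g(p(p(k(b, 0))), k(b, p(b))), s(k(g(p(p(0)), p(b)), s(b))))  →  k(g(p(p(0)), k(b, p(b))), s(k(g(p(p(0)), p(b)), s(b))))   [R1 at 1.1.1.1]
2. k(g(p(p(0)), k(b, p(b))), s(k(g(p(p(0)), p(b)), s(b))))  →  k(g(p(p(0)), p(b)), s(k(g(p(p(0)), p(b)), s(b))))   [R1 at 1.2]
3. k(g(p(p(0)), p(b)), s(k(g(p(p(0)), p(b)), s(b))))  →  k(b, s(k(g(p(p(0)), p(b)), s(b))))   [R4 at 1]
4. k(b, s(k(g(p(p(0)), p(b)), s(b))))  →  s(k(g(p(p(0)), p(b)), s(b)))   [R1 at ε]
5. s(k(g(p(p(0)), p(b)), s(b)))  →  s(k(b, s(b)))   [R4 at 1.1]
6. s(k(b, s(b)))  →  s(s(b))   [R1 at 1]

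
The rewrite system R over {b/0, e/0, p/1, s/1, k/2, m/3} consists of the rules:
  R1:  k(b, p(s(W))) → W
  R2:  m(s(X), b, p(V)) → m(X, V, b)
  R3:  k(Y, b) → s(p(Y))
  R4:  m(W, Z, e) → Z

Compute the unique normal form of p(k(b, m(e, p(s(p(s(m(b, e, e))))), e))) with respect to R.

1. p(k(b, m(e, p(s(p(s(m(b, e, e))))), e)))  →  p(k(b, p(s(p(s(m(b, e, e)))))))   [R4 at 1.2]
2. p(k(b, p(s(p(s(m(b, e, e)))))))  →  p(p(s(m(b, e, e))))   [R1 at 1]
3. p(p(s(m(b, e, e))))  →  p(p(s(e)))   [R4 at 1.1.1]

p(p(s(e)))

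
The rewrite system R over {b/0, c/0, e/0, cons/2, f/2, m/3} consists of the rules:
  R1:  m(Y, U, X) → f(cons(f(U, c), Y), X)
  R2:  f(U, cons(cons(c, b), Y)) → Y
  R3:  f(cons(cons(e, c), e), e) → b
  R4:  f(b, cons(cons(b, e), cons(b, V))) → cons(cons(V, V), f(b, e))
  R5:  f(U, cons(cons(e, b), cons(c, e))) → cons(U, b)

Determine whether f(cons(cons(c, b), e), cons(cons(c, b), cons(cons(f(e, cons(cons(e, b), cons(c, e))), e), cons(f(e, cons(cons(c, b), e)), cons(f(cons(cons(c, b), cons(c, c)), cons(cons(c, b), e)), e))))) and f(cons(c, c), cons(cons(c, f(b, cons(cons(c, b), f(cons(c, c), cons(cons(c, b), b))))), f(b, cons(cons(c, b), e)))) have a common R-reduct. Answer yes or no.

no — NF(t₁) = cons(cons(cons(e, b), e), cons(e, cons(e, e))), NF(t₂) = e

Reduce t₁ = f(cons(cons(c, b), e), cons(cons(c, b), cons(cons(f(e, cons(cons(e, b), cons(c, e))), e), cons(f(e, cons(cons(c, b), e)), cons(f(cons(cons(c, b), cons(c, c)), cons(cons(c, b), e)), e))))):
1. f(cons(cons(c, b), e), cons(cons(c, b), cons(cons(f(e, cons(cons(e, b), cons(c, e))), e), cons(f(e, cons(cons(c, b), e)), cons(f(cons(cons(c, b), cons(c, c)), cons(cons(c, b), e)), e)))))  →  cons(cons(f(e, cons(cons(e, b), cons(c, e))), e), cons(f(e, cons(cons(c, b), e)), cons(f(cons(cons(c, b), cons(c, c)), cons(cons(c, b), e)), e)))   [R2 at ε]
2. cons(cons(f(e, cons(cons(e, b), cons(c, e))), e), cons(f(e, cons(cons(c, b), e)), cons(f(cons(cons(c, b), cons(c, c)), cons(cons(c, b), e)), e)))  →  cons(cons(cons(e, b), e), cons(f(e, cons(cons(c, b), e)), cons(f(cons(cons(c, b), cons(c, c)), cons(cons(c, b), e)), e)))   [R5 at 1.1]
3. cons(cons(cons(e, b), e), cons(f(e, cons(cons(c, b), e)), cons(f(cons(cons(c, b), cons(c, c)), cons(cons(c, b), e)), e)))  →  cons(cons(cons(e, b), e), cons(e, cons(f(cons(cons(c, b), cons(c, c)), cons(cons(c, b), e)), e)))   [R2 at 2.1]
4. cons(cons(cons(e, b), e), cons(e, cons(f(cons(cons(c, b), cons(c, c)), cons(cons(c, b), e)), e)))  →  cons(cons(cons(e, b), e), cons(e, cons(e, e)))   [R2 at 2.2.1]

Reduce t₂ = f(cons(c, c), cons(cons(c, f(b, cons(cons(c, b), f(cons(c, c), cons(cons(c, b), b))))), f(b, cons(cons(c, b), e)))):
1. f(cons(c, c), cons(cons(c, f(b, cons(cons(c, b), f(cons(c, c), cons(cons(c, b), b))))), f(b, cons(cons(c, b), e))))  →  f(cons(c, c), cons(cons(c, f(cons(c, c), cons(cons(c, b), b))), f(b, cons(cons(c, b), e))))   [R2 at 2.1.2]
2. f(cons(c, c), cons(cons(c, f(cons(c, c), cons(cons(c, b), b))), f(b, cons(cons(c, b), e))))  →  f(cons(c, c), cons(cons(c, b), f(b, cons(cons(c, b), e))))   [R2 at 2.1.2]
3. f(cons(c, c), cons(cons(c, b), f(b, cons(cons(c, b), e))))  →  f(b, cons(cons(c, b), e))   [R2 at ε]
4. f(b, cons(cons(c, b), e))  →  e   [R2 at ε]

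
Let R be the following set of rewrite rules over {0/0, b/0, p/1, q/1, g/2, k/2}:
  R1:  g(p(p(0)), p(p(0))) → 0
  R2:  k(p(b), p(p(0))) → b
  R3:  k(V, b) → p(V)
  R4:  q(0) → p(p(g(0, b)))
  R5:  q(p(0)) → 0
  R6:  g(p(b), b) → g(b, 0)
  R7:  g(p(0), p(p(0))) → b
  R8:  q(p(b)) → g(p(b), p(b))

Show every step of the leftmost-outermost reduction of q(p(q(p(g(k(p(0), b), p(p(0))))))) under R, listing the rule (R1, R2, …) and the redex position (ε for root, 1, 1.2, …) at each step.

0

1. q(p(q(p(g(k(p(0), b), p(p(0)))))))  →  q(p(q(p(g(p(p(0)), p(p(0)))))))   [R3 at 1.1.1.1.1]
2. q(p(q(p(g(p(p(0)), p(p(0)))))))  →  q(p(q(p(0))))   [R1 at 1.1.1.1]
3. q(p(q(p(0))))  →  q(p(0))   [R5 at 1.1]
4. q(p(0))  →  0   [R5 at ε]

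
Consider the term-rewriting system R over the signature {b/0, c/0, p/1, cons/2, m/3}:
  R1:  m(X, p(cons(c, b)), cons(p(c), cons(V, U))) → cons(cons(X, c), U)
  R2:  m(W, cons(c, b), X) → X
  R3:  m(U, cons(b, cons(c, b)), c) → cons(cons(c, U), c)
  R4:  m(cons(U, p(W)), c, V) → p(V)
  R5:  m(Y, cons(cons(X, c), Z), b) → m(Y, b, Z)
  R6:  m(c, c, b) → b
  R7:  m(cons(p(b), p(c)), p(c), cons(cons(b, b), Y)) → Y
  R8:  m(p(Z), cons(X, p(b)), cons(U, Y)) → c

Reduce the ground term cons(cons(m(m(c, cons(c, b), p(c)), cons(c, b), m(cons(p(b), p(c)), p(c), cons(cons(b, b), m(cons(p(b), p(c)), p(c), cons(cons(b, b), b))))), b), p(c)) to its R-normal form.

1. cons(cons(m(m(c, cons(c, b), p(c)), cons(c, b), m(cons(p(b), p(c)), p(c), cons(cons(b, b), m(cons(p(b), p(c)), p(c), cons(cons(b, b), b))))), b), p(c))  →  cons(cons(m(cons(p(b), p(c)), p(c), cons(cons(b, b), m(cons(p(b), p(c)), p(c), cons(cons(b, b), b)))), b), p(c))   [R2 at 1.1]
2. cons(cons(m(cons(p(b), p(c)), p(c), cons(cons(b, b), m(cons(p(b), p(c)), p(c), cons(cons(b, b), b)))), b), p(c))  →  cons(cons(m(cons(p(b), p(c)), p(c), cons(cons(b, b), b)), b), p(c))   [R7 at 1.1]
3. cons(cons(m(cons(p(b), p(c)), p(c), cons(cons(b, b), b)), b), p(c))  →  cons(cons(b, b), p(c))   [R7 at 1.1]

cons(cons(b, b), p(c))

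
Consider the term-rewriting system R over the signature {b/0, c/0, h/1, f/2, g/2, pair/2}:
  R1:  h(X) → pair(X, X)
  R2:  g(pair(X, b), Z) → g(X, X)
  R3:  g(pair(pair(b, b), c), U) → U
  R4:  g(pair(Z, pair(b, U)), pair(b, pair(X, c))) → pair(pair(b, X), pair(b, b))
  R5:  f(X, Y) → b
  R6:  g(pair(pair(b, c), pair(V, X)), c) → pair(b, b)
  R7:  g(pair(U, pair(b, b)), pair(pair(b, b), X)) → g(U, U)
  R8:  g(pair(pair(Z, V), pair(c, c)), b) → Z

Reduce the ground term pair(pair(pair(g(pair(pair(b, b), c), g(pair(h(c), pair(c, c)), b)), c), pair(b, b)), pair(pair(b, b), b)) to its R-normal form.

1. pair(pair(pair(g(pair(pair(b, b), c), g(pair(h(c), pair(c, c)), b)), c), pair(b, b)), pair(pair(b, b), b))  →  pair(pair(pair(g(pair(h(c), pair(c, c)), b), c), pair(b, b)), pair(pair(b, b), b))   [R3 at 1.1.1]
2. pair(pair(pair(g(pair(h(c), pair(c, c)), b), c), pair(b, b)), pair(pair(b, b), b))  →  pair(pair(pair(g(pair(pair(c, c), pair(c, c)), b), c), pair(b, b)), pair(pair(b, b), b))   [R1 at 1.1.1.1.1]
3. pair(pair(pair(g(pair(pair(c, c), pair(c, c)), b), c), pair(b, b)), pair(pair(b, b), b))  →  pair(pair(pair(c, c), pair(b, b)), pair(pair(b, b), b))   [R8 at 1.1.1]

pair(pair(pair(c, c), pair(b, b)), pair(pair(b, b), b))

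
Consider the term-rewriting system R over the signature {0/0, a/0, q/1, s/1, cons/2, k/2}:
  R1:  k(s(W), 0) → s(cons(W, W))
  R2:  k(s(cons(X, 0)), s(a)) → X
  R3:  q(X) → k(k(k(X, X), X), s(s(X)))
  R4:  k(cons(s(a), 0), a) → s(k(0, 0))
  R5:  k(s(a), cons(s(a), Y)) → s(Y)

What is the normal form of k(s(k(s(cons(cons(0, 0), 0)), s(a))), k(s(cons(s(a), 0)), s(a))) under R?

0

1. k(s(k(s(cons(cons(0, 0), 0)), s(a))), k(s(cons(s(a), 0)), s(a)))  →  k(s(cons(0, 0)), k(s(cons(s(a), 0)), s(a)))   [R2 at 1.1]
2. k(s(cons(0, 0)), k(s(cons(s(a), 0)), s(a)))  →  k(s(cons(0, 0)), s(a))   [R2 at 2]
3. k(s(cons(0, 0)), s(a))  →  0   [R2 at ε]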